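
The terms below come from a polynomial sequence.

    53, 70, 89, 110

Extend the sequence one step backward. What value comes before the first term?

D1: 17, 19, 21
D2: 2, 2
The second differences are constant at 2.
Work back: 17 − 2 = 15;  53 − 15 = 38

38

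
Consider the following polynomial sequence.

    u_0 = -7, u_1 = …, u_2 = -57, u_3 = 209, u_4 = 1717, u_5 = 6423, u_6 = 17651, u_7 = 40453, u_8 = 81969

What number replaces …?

-29

Using the last 7 terms:
First differences: 266, 1508, 4706, 11228, 22802, 41516
Second differences: 1242, 3198, 6522, 11574, 18714
Third differences: 1956, 3324, 5052, 7140
Fourth differences: 1368, 1728, 2088
Fifth differences: 360, 360
Constant fifth difference = 360.
Extend backward: 1368 − 360 = 1008;  1956 − 1008 = 948;  1242 − 948 = 294;  266 − 294 = -28;  -57 + 28 = -29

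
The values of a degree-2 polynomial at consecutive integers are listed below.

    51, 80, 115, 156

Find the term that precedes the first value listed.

28

D1: 29, 35, 41
D2: 6, 6
The second differences are constant at 6.
Work back: 29 − 6 = 23;  51 − 23 = 28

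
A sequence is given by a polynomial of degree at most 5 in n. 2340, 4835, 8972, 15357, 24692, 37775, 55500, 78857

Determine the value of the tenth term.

146907

D1: 2495  4137  6385  9335  13083  17725  23357
D2: 1642  2248  2950  3748  4642  5632
D3: 606  702  798  894  990
D4: 96  96  96  96
Fourth differences constant at 96.
990 + 96 = 1086;  5632 + 1086 = 6718;  23357 + 6718 = 30075;  78857 + 30075 = 108932
1086 + 96 = 1182;  6718 + 1182 = 7900;  30075 + 7900 = 37975;  108932 + 37975 = 146907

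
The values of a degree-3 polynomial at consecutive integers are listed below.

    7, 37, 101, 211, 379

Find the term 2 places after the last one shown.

937

First differences: 30 , 64 , 110 , 168
Second differences: 34 , 46 , 58
Third differences: 12 , 12
Third differences constant at 12.
58 + 12 = 70;  168 + 70 = 238;  379 + 238 = 617
70 + 12 = 82;  238 + 82 = 320;  617 + 320 = 937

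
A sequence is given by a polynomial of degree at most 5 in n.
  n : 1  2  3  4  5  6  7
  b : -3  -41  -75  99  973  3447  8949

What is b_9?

38109

First differences: -38, -34, 174, 874, 2474, 5502
Second differences: 4, 208, 700, 1600, 3028
Third differences: 204, 492, 900, 1428
Fourth differences: 288, 408, 528
Fifth differences: 120, 120
Constant fifth difference = 120, so extend:
528 + 120 = 648;  1428 + 648 = 2076;  3028 + 2076 = 5104;  5502 + 5104 = 10606;  8949 + 10606 = 19555
648 + 120 = 768;  2076 + 768 = 2844;  5104 + 2844 = 7948;  10606 + 7948 = 18554;  19555 + 18554 = 38109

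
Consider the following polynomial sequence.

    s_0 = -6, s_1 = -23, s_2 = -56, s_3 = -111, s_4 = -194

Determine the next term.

-17  -33  -55  -83
-16  -22  -28
-6  -6
Constant third difference = -6, so extend:
-28 − 6 = -34;  -83 − 34 = -117;  -194 − 117 = -311

-311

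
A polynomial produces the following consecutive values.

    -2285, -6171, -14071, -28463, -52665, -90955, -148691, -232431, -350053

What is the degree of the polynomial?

D1: -3886, -7900, -14392, -24202, -38290, -57736, -83740, -117622
D2: -4014, -6492, -9810, -14088, -19446, -26004, -33882
D3: -2478, -3318, -4278, -5358, -6558, -7878
D4: -840, -960, -1080, -1200, -1320
D5: -120, -120, -120, -120
The fifth differences are constant, so the polynomial has degree 5.

5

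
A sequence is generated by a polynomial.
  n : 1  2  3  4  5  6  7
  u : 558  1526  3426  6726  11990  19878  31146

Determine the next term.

Δ: 968, 1900, 3300, 5264, 7888, 11268
Δ²: 932, 1400, 1964, 2624, 3380
Δ³: 468, 564, 660, 756
Δ⁴: 96, 96, 96
The fourth differences are constant (96).
756 + 96 = 852;  3380 + 852 = 4232;  11268 + 4232 = 15500;  31146 + 15500 = 46646

46646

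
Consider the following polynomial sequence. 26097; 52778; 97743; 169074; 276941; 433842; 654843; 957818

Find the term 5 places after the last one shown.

4554693

26681 , 44965 , 71331 , 107867 , 156901 , 221001 , 302975
18284 , 26366 , 36536 , 49034 , 64100 , 81974
8082 , 10170 , 12498 , 15066 , 17874
2088 , 2328 , 2568 , 2808
240 , 240 , 240
Fifth differences constant at 240.
2808 + 240 = 3048;  17874 + 3048 = 20922;  81974 + 20922 = 102896;  302975 + 102896 = 405871;  957818 + 405871 = 1363689
3048 + 240 = 3288;  20922 + 3288 = 24210;  102896 + 24210 = 127106;  405871 + 127106 = 532977;  1363689 + 532977 = 1896666
3288 + 240 = 3528;  24210 + 3528 = 27738;  127106 + 27738 = 154844;  532977 + 154844 = 687821;  1896666 + 687821 = 2584487
3528 + 240 = 3768;  27738 + 3768 = 31506;  154844 + 31506 = 186350;  687821 + 186350 = 874171;  2584487 + 874171 = 3458658
3768 + 240 = 4008;  31506 + 4008 = 35514;  186350 + 35514 = 221864;  874171 + 221864 = 1096035;  3458658 + 1096035 = 4554693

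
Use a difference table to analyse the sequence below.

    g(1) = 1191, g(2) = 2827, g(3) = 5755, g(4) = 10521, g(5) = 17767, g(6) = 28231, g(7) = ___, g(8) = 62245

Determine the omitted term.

42747

Using the first 6 terms:
First differences: 1636, 2928, 4766, 7246, 10464
Second differences: 1292, 1838, 2480, 3218
Third differences: 546, 642, 738
Fourth differences: 96, 96
Constant fourth difference = 96.
Extend forward: 738 + 96 = 834;  3218 + 834 = 4052;  10464 + 4052 = 14516;  28231 + 14516 = 42747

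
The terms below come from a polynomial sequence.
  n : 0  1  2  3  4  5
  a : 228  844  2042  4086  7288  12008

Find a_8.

39596

Δ: 616  1198  2044  3202  4720
Δ²: 582  846  1158  1518
Δ³: 264  312  360
Δ⁴: 48  48
Constant fourth difference = 48, so extend:
360 + 48 = 408;  1518 + 408 = 1926;  4720 + 1926 = 6646;  12008 + 6646 = 18654
408 + 48 = 456;  1926 + 456 = 2382;  6646 + 2382 = 9028;  18654 + 9028 = 27682
456 + 48 = 504;  2382 + 504 = 2886;  9028 + 2886 = 11914;  27682 + 11914 = 39596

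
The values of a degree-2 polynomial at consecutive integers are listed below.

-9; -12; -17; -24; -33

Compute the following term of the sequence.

-44

Δ: -3 , -5 , -7 , -9
Δ²: -2 , -2 , -2
Second differences constant at -2.
-9 − 2 = -11;  -33 − 11 = -44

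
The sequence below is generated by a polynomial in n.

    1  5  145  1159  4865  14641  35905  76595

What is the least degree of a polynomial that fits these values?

5

Δ: 4, 140, 1014, 3706, 9776, 21264, 40690
Δ²: 136, 874, 2692, 6070, 11488, 19426
Δ³: 738, 1818, 3378, 5418, 7938
Δ⁴: 1080, 1560, 2040, 2520
Δ⁵: 480, 480, 480
The fifth differences are constant, so the polynomial has degree 5.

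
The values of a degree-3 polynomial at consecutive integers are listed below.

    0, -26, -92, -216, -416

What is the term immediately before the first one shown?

First differences: -26, -66, -124, -200
Second differences: -40, -58, -76
Third differences: -18, -18
The third differences are constant at -18.
Work back: -40 + 18 = -22;  -26 + 22 = -4;  0 + 4 = 4

4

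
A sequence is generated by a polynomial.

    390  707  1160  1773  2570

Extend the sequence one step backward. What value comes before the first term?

185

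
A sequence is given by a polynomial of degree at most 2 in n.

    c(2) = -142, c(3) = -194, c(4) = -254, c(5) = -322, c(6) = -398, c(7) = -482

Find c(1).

Δ: -52, -60, -68, -76, -84
Δ²: -8, -8, -8, -8
The second differences are constant at -8.
Work back: -52 + 8 = -44;  -142 + 44 = -98

-98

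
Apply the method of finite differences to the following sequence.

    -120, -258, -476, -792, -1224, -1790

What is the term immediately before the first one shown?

-44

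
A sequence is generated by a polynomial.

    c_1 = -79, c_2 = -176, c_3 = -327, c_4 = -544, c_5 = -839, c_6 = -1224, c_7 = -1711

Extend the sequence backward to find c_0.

First differences: -97, -151, -217, -295, -385, -487
Second differences: -54, -66, -78, -90, -102
Third differences: -12, -12, -12, -12
The third differences are constant at -12.
Work back: -54 + 12 = -42;  -97 + 42 = -55;  -79 + 55 = -24

-24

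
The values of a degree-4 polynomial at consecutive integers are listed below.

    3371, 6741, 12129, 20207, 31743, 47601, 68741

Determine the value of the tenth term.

D1: 3370, 5388, 8078, 11536, 15858, 21140
D2: 2018, 2690, 3458, 4322, 5282
D3: 672, 768, 864, 960
D4: 96, 96, 96
Constant fourth difference = 96, so extend:
960 + 96 = 1056;  5282 + 1056 = 6338;  21140 + 6338 = 27478;  68741 + 27478 = 96219
1056 + 96 = 1152;  6338 + 1152 = 7490;  27478 + 7490 = 34968;  96219 + 34968 = 131187
1152 + 96 = 1248;  7490 + 1248 = 8738;  34968 + 8738 = 43706;  131187 + 43706 = 174893

174893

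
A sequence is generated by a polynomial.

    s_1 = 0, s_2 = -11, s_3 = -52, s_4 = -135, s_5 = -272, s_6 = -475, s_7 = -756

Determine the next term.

-1127

D1: -11, -41, -83, -137, -203, -281
D2: -30, -42, -54, -66, -78
D3: -12, -12, -12, -12
The third differences are constant (-12).
-78 − 12 = -90;  -281 − 90 = -371;  -756 − 371 = -1127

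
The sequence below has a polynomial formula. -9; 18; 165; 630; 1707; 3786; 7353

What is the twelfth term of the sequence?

71238

First differences: 27 , 147 , 465 , 1077 , 2079 , 3567
Second differences: 120 , 318 , 612 , 1002 , 1488
Third differences: 198 , 294 , 390 , 486
Fourth differences: 96 , 96 , 96
Fourth differences constant at 96.
486 + 96 = 582;  1488 + 582 = 2070;  3567 + 2070 = 5637;  7353 + 5637 = 12990
582 + 96 = 678;  2070 + 678 = 2748;  5637 + 2748 = 8385;  12990 + 8385 = 21375
678 + 96 = 774;  2748 + 774 = 3522;  8385 + 3522 = 11907;  21375 + 11907 = 33282
774 + 96 = 870;  3522 + 870 = 4392;  11907 + 4392 = 16299;  33282 + 16299 = 49581
870 + 96 = 966;  4392 + 966 = 5358;  16299 + 5358 = 21657;  49581 + 21657 = 71238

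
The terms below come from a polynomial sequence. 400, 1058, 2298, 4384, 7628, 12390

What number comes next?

Δ: 658, 1240, 2086, 3244, 4762
Δ²: 582, 846, 1158, 1518
Δ³: 264, 312, 360
Δ⁴: 48, 48
The fourth differences are constant (48).
360 + 48 = 408;  1518 + 408 = 1926;  4762 + 1926 = 6688;  12390 + 6688 = 19078

19078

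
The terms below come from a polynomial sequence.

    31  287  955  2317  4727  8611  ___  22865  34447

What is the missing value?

14467

Using the first 6 terms:
First differences: 256  668  1362  2410  3884
Second differences: 412  694  1048  1474
Third differences: 282  354  426
Fourth differences: 72  72
Constant fourth difference = 72.
Extend forward: 426 + 72 = 498;  1474 + 498 = 1972;  3884 + 1972 = 5856;  8611 + 5856 = 14467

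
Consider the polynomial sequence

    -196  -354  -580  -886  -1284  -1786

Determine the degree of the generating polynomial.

3

-158, -226, -306, -398, -502
-68, -80, -92, -104
-12, -12, -12
The third differences are constant, so the polynomial has degree 3.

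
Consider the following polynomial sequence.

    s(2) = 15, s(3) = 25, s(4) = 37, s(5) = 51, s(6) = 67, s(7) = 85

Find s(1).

Δ: 10, 12, 14, 16, 18
Δ²: 2, 2, 2, 2
The second differences are constant at 2.
Work back: 10 − 2 = 8;  15 − 8 = 7

7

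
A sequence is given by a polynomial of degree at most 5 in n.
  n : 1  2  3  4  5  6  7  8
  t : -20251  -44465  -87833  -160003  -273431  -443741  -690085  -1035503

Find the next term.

-1507283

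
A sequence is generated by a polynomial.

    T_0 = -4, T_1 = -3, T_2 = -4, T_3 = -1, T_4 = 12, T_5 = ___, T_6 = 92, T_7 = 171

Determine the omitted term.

41

Using the first 5 terms:
First differences: 1  -1  3  13
Second differences: -2  4  10
Third differences: 6  6
Constant third difference = 6.
Extend forward: 10 + 6 = 16;  13 + 16 = 29;  12 + 29 = 41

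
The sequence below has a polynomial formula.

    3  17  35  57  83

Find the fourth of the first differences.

26

D1: 14, 18, 22, 26
D2: 4, 4, 4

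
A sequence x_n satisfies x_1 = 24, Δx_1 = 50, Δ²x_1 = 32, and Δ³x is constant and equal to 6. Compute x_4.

276

Build the table forward from the leading diagonal:
D3: 6  6  6  6
D2: 32  38  44  50
D1: 50  82  120  164
x: 24  74  156  276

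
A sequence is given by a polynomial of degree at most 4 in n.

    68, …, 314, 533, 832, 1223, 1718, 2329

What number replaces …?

Using the last 6 terms:
Δ: 219  299  391  495  611
Δ²: 80  92  104  116
Δ³: 12  12  12
Constant third difference = 12.
Extend backward: 80 − 12 = 68;  219 − 68 = 151;  314 − 151 = 163

163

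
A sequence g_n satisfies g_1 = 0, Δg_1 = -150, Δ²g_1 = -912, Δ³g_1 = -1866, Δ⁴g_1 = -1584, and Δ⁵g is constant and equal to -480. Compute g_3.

Build the table forward from the leading diagonal:
D5: -480  -480  -480
D4: -1584  -2064  -2544
D3: -1866  -3450  -5514
D2: -912  -2778  -6228
D1: -150  -1062  -3840
g: 0  -150  -1212

-1212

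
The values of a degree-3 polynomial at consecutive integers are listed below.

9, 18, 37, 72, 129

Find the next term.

9, 19, 35, 57
10, 16, 22
6, 6
Third differences constant at 6.
22 + 6 = 28;  57 + 28 = 85;  129 + 85 = 214

214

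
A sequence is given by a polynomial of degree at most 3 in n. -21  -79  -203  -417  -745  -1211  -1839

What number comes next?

First differences: -58, -124, -214, -328, -466, -628
Second differences: -66, -90, -114, -138, -162
Third differences: -24, -24, -24, -24
The third differences are constant (-24).
-162 − 24 = -186;  -628 − 186 = -814;  -1839 − 814 = -2653

-2653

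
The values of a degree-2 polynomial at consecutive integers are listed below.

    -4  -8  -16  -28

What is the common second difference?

-4

First differences: -4, -8, -12
Second differences: -4, -4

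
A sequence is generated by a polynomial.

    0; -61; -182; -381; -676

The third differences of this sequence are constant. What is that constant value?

D1: -61, -121, -199, -295
D2: -60, -78, -96
D3: -18, -18

-18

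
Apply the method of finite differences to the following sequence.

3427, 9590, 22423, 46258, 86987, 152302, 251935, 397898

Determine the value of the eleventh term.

1273127

D1: 6163 , 12833 , 23835 , 40729 , 65315 , 99633 , 145963
D2: 6670 , 11002 , 16894 , 24586 , 34318 , 46330
D3: 4332 , 5892 , 7692 , 9732 , 12012
D4: 1560 , 1800 , 2040 , 2280
D5: 240 , 240 , 240
Fifth differences constant at 240.
2280 + 240 = 2520;  12012 + 2520 = 14532;  46330 + 14532 = 60862;  145963 + 60862 = 206825;  397898 + 206825 = 604723
2520 + 240 = 2760;  14532 + 2760 = 17292;  60862 + 17292 = 78154;  206825 + 78154 = 284979;  604723 + 284979 = 889702
2760 + 240 = 3000;  17292 + 3000 = 20292;  78154 + 20292 = 98446;  284979 + 98446 = 383425;  889702 + 383425 = 1273127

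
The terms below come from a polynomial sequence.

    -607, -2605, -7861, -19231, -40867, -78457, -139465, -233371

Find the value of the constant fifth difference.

-240

First differences: -1998, -5256, -11370, -21636, -37590, -61008, -93906
Second differences: -3258, -6114, -10266, -15954, -23418, -32898
Third differences: -2856, -4152, -5688, -7464, -9480
Fourth differences: -1296, -1536, -1776, -2016
Fifth differences: -240, -240, -240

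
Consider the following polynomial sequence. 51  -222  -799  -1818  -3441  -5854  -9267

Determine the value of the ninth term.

First differences: -273, -577, -1019, -1623, -2413, -3413
Second differences: -304, -442, -604, -790, -1000
Third differences: -138, -162, -186, -210
Fourth differences: -24, -24, -24
The fourth differences are constant (-24).
-210 − 24 = -234;  -1000 − 234 = -1234;  -3413 − 1234 = -4647;  -9267 − 4647 = -13914
-234 − 24 = -258;  -1234 − 258 = -1492;  -4647 − 1492 = -6139;  -13914 − 6139 = -20053

-20053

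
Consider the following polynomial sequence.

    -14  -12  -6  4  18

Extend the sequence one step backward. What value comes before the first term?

-12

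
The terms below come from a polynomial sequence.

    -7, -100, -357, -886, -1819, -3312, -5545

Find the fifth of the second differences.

-740

First differences: -93, -257, -529, -933, -1493, -2233
Second differences: -164, -272, -404, -560, -740
Third differences: -108, -132, -156, -180
Fourth differences: -24, -24, -24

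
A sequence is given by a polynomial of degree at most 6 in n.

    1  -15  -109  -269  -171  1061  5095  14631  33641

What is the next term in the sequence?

67609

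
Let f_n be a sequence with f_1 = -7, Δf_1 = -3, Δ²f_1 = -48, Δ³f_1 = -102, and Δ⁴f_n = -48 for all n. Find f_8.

-6286

Build the table forward from the leading diagonal:
Fourth differences: -48, -48, -48, -48, -48, -48, -48, -48
Third differences: -102, -150, -198, -246, -294, -342, -390, -438
Second differences: -48, -150, -300, -498, -744, -1038, -1380, -1770
First differences: -3, -51, -201, -501, -999, -1743, -2781, -4161
f: -7, -10, -61, -262, -763, -1762, -3505, -6286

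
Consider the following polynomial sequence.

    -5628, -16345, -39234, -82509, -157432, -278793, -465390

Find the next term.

D1: -10717, -22889, -43275, -74923, -121361, -186597
D2: -12172, -20386, -31648, -46438, -65236
D3: -8214, -11262, -14790, -18798
D4: -3048, -3528, -4008
D5: -480, -480
Constant fifth difference = -480, so extend:
-4008 − 480 = -4488;  -18798 − 4488 = -23286;  -65236 − 23286 = -88522;  -186597 − 88522 = -275119;  -465390 − 275119 = -740509

-740509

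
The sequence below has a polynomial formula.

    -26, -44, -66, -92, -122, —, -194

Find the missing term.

-156

Using the first 5 terms:
D1: -18, -22, -26, -30
D2: -4, -4, -4
Constant second difference = -4.
Extend forward: -30 − 4 = -34;  -122 − 34 = -156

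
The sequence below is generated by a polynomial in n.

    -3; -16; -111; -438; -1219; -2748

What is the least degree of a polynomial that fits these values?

4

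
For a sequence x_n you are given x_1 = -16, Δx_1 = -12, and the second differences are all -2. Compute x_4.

-58

Build the table forward from the leading diagonal:
Δ²: -2, -2, -2, -2
Δ: -12, -14, -16, -18
x: -16, -28, -42, -58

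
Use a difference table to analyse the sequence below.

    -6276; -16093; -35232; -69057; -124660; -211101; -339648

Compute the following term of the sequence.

-524017

Δ: -9817, -19139, -33825, -55603, -86441, -128547
Δ²: -9322, -14686, -21778, -30838, -42106
Δ³: -5364, -7092, -9060, -11268
Δ⁴: -1728, -1968, -2208
Δ⁵: -240, -240
Constant fifth difference = -240, so extend:
-2208 − 240 = -2448;  -11268 − 2448 = -13716;  -42106 − 13716 = -55822;  -128547 − 55822 = -184369;  -339648 − 184369 = -524017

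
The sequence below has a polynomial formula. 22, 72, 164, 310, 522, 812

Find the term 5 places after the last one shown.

3852

50, 92, 146, 212, 290
42, 54, 66, 78
12, 12, 12
Constant third difference = 12, so extend:
78 + 12 = 90;  290 + 90 = 380;  812 + 380 = 1192
90 + 12 = 102;  380 + 102 = 482;  1192 + 482 = 1674
102 + 12 = 114;  482 + 114 = 596;  1674 + 596 = 2270
114 + 12 = 126;  596 + 126 = 722;  2270 + 722 = 2992
126 + 12 = 138;  722 + 138 = 860;  2992 + 860 = 3852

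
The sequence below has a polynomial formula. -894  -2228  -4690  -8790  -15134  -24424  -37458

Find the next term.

D1: -1334 , -2462 , -4100 , -6344 , -9290 , -13034
D2: -1128 , -1638 , -2244 , -2946 , -3744
D3: -510 , -606 , -702 , -798
D4: -96 , -96 , -96
Constant fourth difference = -96, so extend:
-798 − 96 = -894;  -3744 − 894 = -4638;  -13034 − 4638 = -17672;  -37458 − 17672 = -55130

-55130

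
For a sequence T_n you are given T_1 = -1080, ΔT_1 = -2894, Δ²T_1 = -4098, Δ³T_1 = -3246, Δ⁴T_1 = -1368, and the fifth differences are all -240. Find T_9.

-429952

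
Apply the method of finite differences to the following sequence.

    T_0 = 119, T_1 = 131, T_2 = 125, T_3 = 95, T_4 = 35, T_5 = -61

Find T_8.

First differences: 12  -6  -30  -60  -96
Second differences: -18  -24  -30  -36
Third differences: -6  -6  -6
Constant third difference = -6, so extend:
-36 − 6 = -42;  -96 − 42 = -138;  -61 − 138 = -199
-42 − 6 = -48;  -138 − 48 = -186;  -199 − 186 = -385
-48 − 6 = -54;  -186 − 54 = -240;  -385 − 240 = -625

-625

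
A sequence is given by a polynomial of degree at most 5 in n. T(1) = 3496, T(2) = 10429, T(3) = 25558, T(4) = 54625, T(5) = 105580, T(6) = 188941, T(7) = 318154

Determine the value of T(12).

2372929

Δ: 6933, 15129, 29067, 50955, 83361, 129213
Δ²: 8196, 13938, 21888, 32406, 45852
Δ³: 5742, 7950, 10518, 13446
Δ⁴: 2208, 2568, 2928
Δ⁵: 360, 360
Fifth differences constant at 360.
2928 + 360 = 3288;  13446 + 3288 = 16734;  45852 + 16734 = 62586;  129213 + 62586 = 191799;  318154 + 191799 = 509953
3288 + 360 = 3648;  16734 + 3648 = 20382;  62586 + 20382 = 82968;  191799 + 82968 = 274767;  509953 + 274767 = 784720
3648 + 360 = 4008;  20382 + 4008 = 24390;  82968 + 24390 = 107358;  274767 + 107358 = 382125;  784720 + 382125 = 1166845
4008 + 360 = 4368;  24390 + 4368 = 28758;  107358 + 28758 = 136116;  382125 + 136116 = 518241;  1166845 + 518241 = 1685086
4368 + 360 = 4728;  28758 + 4728 = 33486;  136116 + 33486 = 169602;  518241 + 169602 = 687843;  1685086 + 687843 = 2372929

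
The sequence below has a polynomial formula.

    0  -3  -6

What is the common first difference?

-3

Δ: -3, -3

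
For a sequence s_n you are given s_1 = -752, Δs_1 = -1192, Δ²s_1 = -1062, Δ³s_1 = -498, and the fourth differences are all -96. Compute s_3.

-4198

Build the table forward from the leading diagonal:
Fourth differences: -96  -96  -96
Third differences: -498  -594  -690
Second differences: -1062  -1560  -2154
First differences: -1192  -2254  -3814
s: -752  -1944  -4198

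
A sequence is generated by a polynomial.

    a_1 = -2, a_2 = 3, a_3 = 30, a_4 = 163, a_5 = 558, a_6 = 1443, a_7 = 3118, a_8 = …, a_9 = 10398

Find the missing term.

5955

Using the first 7 terms:
Δ: 5  27  133  395  885  1675
Δ²: 22  106  262  490  790
Δ³: 84  156  228  300
Δ⁴: 72  72  72
Constant fourth difference = 72.
Extend forward: 300 + 72 = 372;  790 + 372 = 1162;  1675 + 1162 = 2837;  3118 + 2837 = 5955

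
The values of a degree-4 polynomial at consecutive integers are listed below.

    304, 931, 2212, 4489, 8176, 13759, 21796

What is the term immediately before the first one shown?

61

D1: 627  1281  2277  3687  5583  8037
D2: 654  996  1410  1896  2454
D3: 342  414  486  558
D4: 72  72  72
The fourth differences are constant at 72.
Work back: 342 − 72 = 270;  654 − 270 = 384;  627 − 384 = 243;  304 − 243 = 61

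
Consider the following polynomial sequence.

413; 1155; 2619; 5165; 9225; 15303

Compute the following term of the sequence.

23975

742 , 1464 , 2546 , 4060 , 6078
722 , 1082 , 1514 , 2018
360 , 432 , 504
72 , 72
Fourth differences constant at 72.
504 + 72 = 576;  2018 + 576 = 2594;  6078 + 2594 = 8672;  15303 + 8672 = 23975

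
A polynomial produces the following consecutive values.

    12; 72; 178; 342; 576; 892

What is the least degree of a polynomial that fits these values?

First differences: 60, 106, 164, 234, 316
Second differences: 46, 58, 70, 82
Third differences: 12, 12, 12
The third differences are constant, so the polynomial has degree 3.

3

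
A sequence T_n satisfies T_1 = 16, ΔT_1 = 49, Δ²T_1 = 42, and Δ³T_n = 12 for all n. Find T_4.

301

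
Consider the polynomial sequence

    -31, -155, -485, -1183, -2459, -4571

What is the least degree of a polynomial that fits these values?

Δ: -124, -330, -698, -1276, -2112
Δ²: -206, -368, -578, -836
Δ³: -162, -210, -258
Δ⁴: -48, -48
The fourth differences are constant, so the polynomial has degree 4.

4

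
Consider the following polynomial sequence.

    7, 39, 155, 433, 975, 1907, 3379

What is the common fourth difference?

Δ: 32, 116, 278, 542, 932, 1472
Δ²: 84, 162, 264, 390, 540
Δ³: 78, 102, 126, 150
Δ⁴: 24, 24, 24

24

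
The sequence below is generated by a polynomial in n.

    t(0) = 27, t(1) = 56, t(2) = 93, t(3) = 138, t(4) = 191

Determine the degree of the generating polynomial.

2

Δ: 29, 37, 45, 53
Δ²: 8, 8, 8
The second differences are constant, so the polynomial has degree 2.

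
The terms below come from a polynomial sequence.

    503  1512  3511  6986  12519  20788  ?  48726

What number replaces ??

32567

Using the first 6 terms:
First differences: 1009  1999  3475  5533  8269
Second differences: 990  1476  2058  2736
Third differences: 486  582  678
Fourth differences: 96  96
Constant fourth difference = 96.
Extend forward: 678 + 96 = 774;  2736 + 774 = 3510;  8269 + 3510 = 11779;  20788 + 11779 = 32567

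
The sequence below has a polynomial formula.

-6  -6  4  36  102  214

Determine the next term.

384

0, 10, 32, 66, 112
10, 22, 34, 46
12, 12, 12
Constant third difference = 12, so extend:
46 + 12 = 58;  112 + 58 = 170;  214 + 170 = 384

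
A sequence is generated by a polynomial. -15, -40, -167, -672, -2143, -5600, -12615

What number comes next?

-25432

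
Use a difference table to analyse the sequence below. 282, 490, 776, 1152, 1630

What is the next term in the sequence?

Δ: 208, 286, 376, 478
Δ²: 78, 90, 102
Δ³: 12, 12
The third differences are constant (12).
102 + 12 = 114;  478 + 114 = 592;  1630 + 592 = 2222

2222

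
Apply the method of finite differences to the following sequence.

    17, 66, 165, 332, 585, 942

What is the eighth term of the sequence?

49, 99, 167, 253, 357
50, 68, 86, 104
18, 18, 18
Constant third difference = 18, so extend:
104 + 18 = 122;  357 + 122 = 479;  942 + 479 = 1421
122 + 18 = 140;  479 + 140 = 619;  1421 + 619 = 2040

2040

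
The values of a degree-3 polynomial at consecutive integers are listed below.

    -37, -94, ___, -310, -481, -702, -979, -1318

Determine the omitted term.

Using the last 5 terms:
D1: -171, -221, -277, -339
D2: -50, -56, -62
D3: -6, -6
Constant third difference = -6.
Extend backward: -50 + 6 = -44;  -171 + 44 = -127;  -310 + 127 = -183

-183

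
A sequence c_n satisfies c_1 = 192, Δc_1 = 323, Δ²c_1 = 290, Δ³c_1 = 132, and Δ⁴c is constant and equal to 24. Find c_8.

14003

Build the table forward from the leading diagonal:
Δ⁴: 24, 24, 24, 24, 24, 24, 24, 24
Δ³: 132, 156, 180, 204, 228, 252, 276, 300
Δ²: 290, 422, 578, 758, 962, 1190, 1442, 1718
Δ: 323, 613, 1035, 1613, 2371, 3333, 4523, 5965
c: 192, 515, 1128, 2163, 3776, 6147, 9480, 14003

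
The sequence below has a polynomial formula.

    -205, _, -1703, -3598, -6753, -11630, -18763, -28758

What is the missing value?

Using the last 6 terms:
First differences: -1895  -3155  -4877  -7133  -9995
Second differences: -1260  -1722  -2256  -2862
Third differences: -462  -534  -606
Fourth differences: -72  -72
Constant fourth difference = -72.
Extend backward: -462 + 72 = -390;  -1260 + 390 = -870;  -1895 + 870 = -1025;  -1703 + 1025 = -678

-678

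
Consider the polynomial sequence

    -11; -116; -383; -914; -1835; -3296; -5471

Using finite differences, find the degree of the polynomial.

First differences: -105, -267, -531, -921, -1461, -2175
Second differences: -162, -264, -390, -540, -714
Third differences: -102, -126, -150, -174
Fourth differences: -24, -24, -24
The fourth differences are constant, so the polynomial has degree 4.

4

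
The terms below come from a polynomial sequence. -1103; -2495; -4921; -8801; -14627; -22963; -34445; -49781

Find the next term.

First differences: -1392 , -2426 , -3880 , -5826 , -8336 , -11482 , -15336
Second differences: -1034 , -1454 , -1946 , -2510 , -3146 , -3854
Third differences: -420 , -492 , -564 , -636 , -708
Fourth differences: -72 , -72 , -72 , -72
Fourth differences constant at -72.
-708 − 72 = -780;  -3854 − 780 = -4634;  -15336 − 4634 = -19970;  -49781 − 19970 = -69751

-69751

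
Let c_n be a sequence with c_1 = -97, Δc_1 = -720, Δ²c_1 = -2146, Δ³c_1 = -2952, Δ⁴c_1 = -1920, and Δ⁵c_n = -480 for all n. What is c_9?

Build the table forward from the leading diagonal:
Fifth differences: -480, -480, -480, -480, -480, -480, -480, -480, -480
Fourth differences: -1920, -2400, -2880, -3360, -3840, -4320, -4800, -5280, -5760
Third differences: -2952, -4872, -7272, -10152, -13512, -17352, -21672, -26472, -31752
Second differences: -2146, -5098, -9970, -17242, -27394, -40906, -58258, -79930, -106402
First differences: -720, -2866, -7964, -17934, -35176, -62570, -103476, -161734, -241664
c: -97, -817, -3683, -11647, -29581, -64757, -127327, -230803, -392537

-392537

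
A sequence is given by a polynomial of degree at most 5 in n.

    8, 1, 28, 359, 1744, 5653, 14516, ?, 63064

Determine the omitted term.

31963

Using the first 7 terms:
First differences: -7  27  331  1385  3909  8863
Second differences: 34  304  1054  2524  4954
Third differences: 270  750  1470  2430
Fourth differences: 480  720  960
Fifth differences: 240  240
Constant fifth difference = 240.
Extend forward: 960 + 240 = 1200;  2430 + 1200 = 3630;  4954 + 3630 = 8584;  8863 + 8584 = 17447;  14516 + 17447 = 31963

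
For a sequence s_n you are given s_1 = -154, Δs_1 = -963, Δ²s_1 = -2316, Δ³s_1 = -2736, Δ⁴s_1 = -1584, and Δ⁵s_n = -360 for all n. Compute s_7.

Build the table forward from the leading diagonal:
D5: -360  -360  -360  -360  -360  -360  -360
D4: -1584  -1944  -2304  -2664  -3024  -3384  -3744
D3: -2736  -4320  -6264  -8568  -11232  -14256  -17640
D2: -2316  -5052  -9372  -15636  -24204  -35436  -49692
D1: -963  -3279  -8331  -17703  -33339  -57543  -92979
s: -154  -1117  -4396  -12727  -30430  -63769  -121312

-121312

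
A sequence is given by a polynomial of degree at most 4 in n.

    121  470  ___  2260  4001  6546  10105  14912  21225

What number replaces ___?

1137

Using the last 6 terms:
First differences: 1741  2545  3559  4807  6313
Second differences: 804  1014  1248  1506
Third differences: 210  234  258
Fourth differences: 24  24
Constant fourth difference = 24.
Extend backward: 210 − 24 = 186;  804 − 186 = 618;  1741 − 618 = 1123;  2260 − 1123 = 1137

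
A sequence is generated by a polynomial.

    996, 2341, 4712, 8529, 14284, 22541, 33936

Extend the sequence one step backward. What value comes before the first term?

329

Δ: 1345, 2371, 3817, 5755, 8257, 11395
Δ²: 1026, 1446, 1938, 2502, 3138
Δ³: 420, 492, 564, 636
Δ⁴: 72, 72, 72
The fourth differences are constant at 72.
Work back: 420 − 72 = 348;  1026 − 348 = 678;  1345 − 678 = 667;  996 − 667 = 329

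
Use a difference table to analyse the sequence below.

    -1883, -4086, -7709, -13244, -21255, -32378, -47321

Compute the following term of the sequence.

-66864

Δ: -2203, -3623, -5535, -8011, -11123, -14943
Δ²: -1420, -1912, -2476, -3112, -3820
Δ³: -492, -564, -636, -708
Δ⁴: -72, -72, -72
Constant fourth difference = -72, so extend:
-708 − 72 = -780;  -3820 − 780 = -4600;  -14943 − 4600 = -19543;  -47321 − 19543 = -66864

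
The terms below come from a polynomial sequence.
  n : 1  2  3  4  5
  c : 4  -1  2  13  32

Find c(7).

94

Δ: -5 , 3 , 11 , 19
Δ²: 8 , 8 , 8
Constant second difference = 8, so extend:
19 + 8 = 27;  32 + 27 = 59
27 + 8 = 35;  59 + 35 = 94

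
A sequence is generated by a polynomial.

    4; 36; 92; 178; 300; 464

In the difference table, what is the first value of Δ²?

Δ: 32, 56, 86, 122, 164
Δ²: 24, 30, 36, 42
Δ³: 6, 6, 6

24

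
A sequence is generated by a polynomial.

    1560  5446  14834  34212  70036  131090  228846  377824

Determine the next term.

D1: 3886 , 9388 , 19378 , 35824 , 61054 , 97756 , 148978
D2: 5502 , 9990 , 16446 , 25230 , 36702 , 51222
D3: 4488 , 6456 , 8784 , 11472 , 14520
D4: 1968 , 2328 , 2688 , 3048
D5: 360 , 360 , 360
Constant fifth difference = 360, so extend:
3048 + 360 = 3408;  14520 + 3408 = 17928;  51222 + 17928 = 69150;  148978 + 69150 = 218128;  377824 + 218128 = 595952

595952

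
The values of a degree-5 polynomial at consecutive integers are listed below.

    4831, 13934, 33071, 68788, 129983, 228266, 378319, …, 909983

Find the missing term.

Using the first 7 terms:
Δ: 9103  19137  35717  61195  98283  150053
Δ²: 10034  16580  25478  37088  51770
Δ³: 6546  8898  11610  14682
Δ⁴: 2352  2712  3072
Δ⁵: 360  360
Constant fifth difference = 360.
Extend forward: 3072 + 360 = 3432;  14682 + 3432 = 18114;  51770 + 18114 = 69884;  150053 + 69884 = 219937;  378319 + 219937 = 598256

598256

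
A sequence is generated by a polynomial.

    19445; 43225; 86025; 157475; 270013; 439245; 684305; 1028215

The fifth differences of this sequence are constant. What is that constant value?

Δ: 23780, 42800, 71450, 112538, 169232, 245060, 343910
Δ²: 19020, 28650, 41088, 56694, 75828, 98850
Δ³: 9630, 12438, 15606, 19134, 23022
Δ⁴: 2808, 3168, 3528, 3888
Δ⁵: 360, 360, 360

360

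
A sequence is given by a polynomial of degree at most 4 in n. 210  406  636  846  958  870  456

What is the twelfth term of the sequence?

D1: 196  230  210  112  -88  -414
D2: 34  -20  -98  -200  -326
D3: -54  -78  -102  -126
D4: -24  -24  -24
The fourth differences are constant (-24).
-126 − 24 = -150;  -326 − 150 = -476;  -414 − 476 = -890;  456 − 890 = -434
-150 − 24 = -174;  -476 − 174 = -650;  -890 − 650 = -1540;  -434 − 1540 = -1974
-174 − 24 = -198;  -650 − 198 = -848;  -1540 − 848 = -2388;  -1974 − 2388 = -4362
-198 − 24 = -222;  -848 − 222 = -1070;  -2388 − 1070 = -3458;  -4362 − 3458 = -7820
-222 − 24 = -246;  -1070 − 246 = -1316;  -3458 − 1316 = -4774;  -7820 − 4774 = -12594

-12594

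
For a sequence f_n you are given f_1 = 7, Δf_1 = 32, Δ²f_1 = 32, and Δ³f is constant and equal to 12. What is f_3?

103

Build the table forward from the leading diagonal:
Δ³: 12, 12, 12
Δ²: 32, 44, 56
Δ: 32, 64, 108
f: 7, 39, 103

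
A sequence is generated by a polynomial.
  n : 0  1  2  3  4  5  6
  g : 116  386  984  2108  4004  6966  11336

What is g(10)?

First differences: 270 , 598 , 1124 , 1896 , 2962 , 4370
Second differences: 328 , 526 , 772 , 1066 , 1408
Third differences: 198 , 246 , 294 , 342
Fourth differences: 48 , 48 , 48
The fourth differences are constant (48).
342 + 48 = 390;  1408 + 390 = 1798;  4370 + 1798 = 6168;  11336 + 6168 = 17504
390 + 48 = 438;  1798 + 438 = 2236;  6168 + 2236 = 8404;  17504 + 8404 = 25908
438 + 48 = 486;  2236 + 486 = 2722;  8404 + 2722 = 11126;  25908 + 11126 = 37034
486 + 48 = 534;  2722 + 534 = 3256;  11126 + 3256 = 14382;  37034 + 14382 = 51416

51416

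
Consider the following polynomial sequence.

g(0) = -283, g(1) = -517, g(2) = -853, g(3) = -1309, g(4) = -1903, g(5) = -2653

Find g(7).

-4693

Δ: -234, -336, -456, -594, -750
Δ²: -102, -120, -138, -156
Δ³: -18, -18, -18
Third differences constant at -18.
-156 − 18 = -174;  -750 − 174 = -924;  -2653 − 924 = -3577
-174 − 18 = -192;  -924 − 192 = -1116;  -3577 − 1116 = -4693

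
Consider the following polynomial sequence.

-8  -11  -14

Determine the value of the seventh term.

First differences: -3, -3
Constant first difference = -3, so extend:
-14 − 3 = -17
-17 − 3 = -20
-20 − 3 = -23
-23 − 3 = -26

-26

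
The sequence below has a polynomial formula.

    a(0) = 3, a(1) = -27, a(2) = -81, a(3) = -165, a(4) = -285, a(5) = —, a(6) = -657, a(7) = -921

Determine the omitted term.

-447

Using the first 5 terms:
D1: -30, -54, -84, -120
D2: -24, -30, -36
D3: -6, -6
Constant third difference = -6.
Extend forward: -36 − 6 = -42;  -120 − 42 = -162;  -285 − 162 = -447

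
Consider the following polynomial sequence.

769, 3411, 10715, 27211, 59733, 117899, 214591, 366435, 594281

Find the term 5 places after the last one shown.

Δ: 2642, 7304, 16496, 32522, 58166, 96692, 151844, 227846
Δ²: 4662, 9192, 16026, 25644, 38526, 55152, 76002
Δ³: 4530, 6834, 9618, 12882, 16626, 20850
Δ⁴: 2304, 2784, 3264, 3744, 4224
Δ⁵: 480, 480, 480, 480
Constant fifth difference = 480, so extend:
4224 + 480 = 4704;  20850 + 4704 = 25554;  76002 + 25554 = 101556;  227846 + 101556 = 329402;  594281 + 329402 = 923683
4704 + 480 = 5184;  25554 + 5184 = 30738;  101556 + 30738 = 132294;  329402 + 132294 = 461696;  923683 + 461696 = 1385379
5184 + 480 = 5664;  30738 + 5664 = 36402;  132294 + 36402 = 168696;  461696 + 168696 = 630392;  1385379 + 630392 = 2015771
5664 + 480 = 6144;  36402 + 6144 = 42546;  168696 + 42546 = 211242;  630392 + 211242 = 841634;  2015771 + 841634 = 2857405
6144 + 480 = 6624;  42546 + 6624 = 49170;  211242 + 49170 = 260412;  841634 + 260412 = 1102046;  2857405 + 1102046 = 3959451

3959451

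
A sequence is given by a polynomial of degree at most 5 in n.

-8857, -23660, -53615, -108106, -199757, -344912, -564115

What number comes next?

Δ: -14803, -29955, -54491, -91651, -145155, -219203
Δ²: -15152, -24536, -37160, -53504, -74048
Δ³: -9384, -12624, -16344, -20544
Δ⁴: -3240, -3720, -4200
Δ⁵: -480, -480
Constant fifth difference = -480, so extend:
-4200 − 480 = -4680;  -20544 − 4680 = -25224;  -74048 − 25224 = -99272;  -219203 − 99272 = -318475;  -564115 − 318475 = -882590

-882590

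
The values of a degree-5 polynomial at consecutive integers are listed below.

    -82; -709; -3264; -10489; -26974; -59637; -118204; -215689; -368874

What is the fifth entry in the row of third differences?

First differences: -627, -2555, -7225, -16485, -32663, -58567, -97485, -153185
Second differences: -1928, -4670, -9260, -16178, -25904, -38918, -55700
Third differences: -2742, -4590, -6918, -9726, -13014, -16782
Fourth differences: -1848, -2328, -2808, -3288, -3768
Fifth differences: -480, -480, -480, -480

-13014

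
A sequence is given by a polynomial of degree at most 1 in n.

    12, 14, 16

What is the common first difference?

First differences: 2, 2

2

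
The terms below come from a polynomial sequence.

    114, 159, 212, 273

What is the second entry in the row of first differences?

53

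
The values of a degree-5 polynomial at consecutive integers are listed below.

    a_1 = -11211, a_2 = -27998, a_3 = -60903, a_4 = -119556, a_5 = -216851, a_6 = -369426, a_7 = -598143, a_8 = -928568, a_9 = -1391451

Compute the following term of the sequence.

-2023206

Δ: -16787, -32905, -58653, -97295, -152575, -228717, -330425, -462883
Δ²: -16118, -25748, -38642, -55280, -76142, -101708, -132458
Δ³: -9630, -12894, -16638, -20862, -25566, -30750
Δ⁴: -3264, -3744, -4224, -4704, -5184
Δ⁵: -480, -480, -480, -480
Fifth differences constant at -480.
-5184 − 480 = -5664;  -30750 − 5664 = -36414;  -132458 − 36414 = -168872;  -462883 − 168872 = -631755;  -1391451 − 631755 = -2023206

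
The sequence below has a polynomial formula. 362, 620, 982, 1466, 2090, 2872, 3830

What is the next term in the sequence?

4982

Δ: 258, 362, 484, 624, 782, 958
Δ²: 104, 122, 140, 158, 176
Δ³: 18, 18, 18, 18
Third differences constant at 18.
176 + 18 = 194;  958 + 194 = 1152;  3830 + 1152 = 4982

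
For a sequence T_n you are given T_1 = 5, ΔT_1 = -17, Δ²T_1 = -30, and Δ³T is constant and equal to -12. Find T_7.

-787

Build the table forward from the leading diagonal:
Third differences: -12, -12, -12, -12, -12, -12, -12
Second differences: -30, -42, -54, -66, -78, -90, -102
First differences: -17, -47, -89, -143, -209, -287, -377
T: 5, -12, -59, -148, -291, -500, -787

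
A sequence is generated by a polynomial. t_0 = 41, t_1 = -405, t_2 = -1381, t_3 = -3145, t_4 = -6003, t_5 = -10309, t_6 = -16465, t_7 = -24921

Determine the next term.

Δ: -446 , -976 , -1764 , -2858 , -4306 , -6156 , -8456
Δ²: -530 , -788 , -1094 , -1448 , -1850 , -2300
Δ³: -258 , -306 , -354 , -402 , -450
Δ⁴: -48 , -48 , -48 , -48
Constant fourth difference = -48, so extend:
-450 − 48 = -498;  -2300 − 498 = -2798;  -8456 − 2798 = -11254;  -24921 − 11254 = -36175

-36175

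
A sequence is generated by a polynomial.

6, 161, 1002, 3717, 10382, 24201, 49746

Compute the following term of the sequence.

93197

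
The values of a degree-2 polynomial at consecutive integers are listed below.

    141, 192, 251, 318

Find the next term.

51, 59, 67
8, 8
Constant second difference = 8, so extend:
67 + 8 = 75;  318 + 75 = 393

393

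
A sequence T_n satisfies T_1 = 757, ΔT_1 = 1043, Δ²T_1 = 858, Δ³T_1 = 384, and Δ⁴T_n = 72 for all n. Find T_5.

Build the table forward from the leading diagonal:
D4: 72  72  72  72  72
D3: 384  456  528  600  672
D2: 858  1242  1698  2226  2826
D1: 1043  1901  3143  4841  7067
T: 757  1800  3701  6844  11685

11685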